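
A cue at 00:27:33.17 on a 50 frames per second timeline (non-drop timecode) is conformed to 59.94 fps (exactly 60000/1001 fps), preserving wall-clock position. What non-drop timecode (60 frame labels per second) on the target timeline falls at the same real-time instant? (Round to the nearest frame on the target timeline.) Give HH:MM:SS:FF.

00:27:31:41

Source frame index: (0×3600 + 27×60 + 33) × 50 + 17 = 82667.
Real time: 82667 / (50) = 82667/50 s.
Target frame: (82667/50) × (60000/1001) = 7630800/77 ≈ 99101.299 → 99101.
At 60 labels/s: frame 99101 → 00:27:31:41.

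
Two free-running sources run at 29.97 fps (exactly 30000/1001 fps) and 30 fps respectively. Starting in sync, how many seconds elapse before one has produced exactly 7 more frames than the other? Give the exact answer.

7007/30 seconds

The gap grows by |30 − 30000/1001| = 30/1001 frames per second.
Time for a 7-frame gap: 7 ÷ (30/1001) = 7007/30 s.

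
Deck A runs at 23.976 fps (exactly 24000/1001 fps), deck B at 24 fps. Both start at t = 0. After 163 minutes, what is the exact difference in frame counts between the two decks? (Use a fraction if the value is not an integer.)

234720/1001 frames

163 min = 9780 s.
A emits 24000/1001 × 9780 = 234720000/1001 frames; B emits 24 × 9780 = 234720.
Difference = 234720/1001 frames (≈ 234.4855); B is ahead of A.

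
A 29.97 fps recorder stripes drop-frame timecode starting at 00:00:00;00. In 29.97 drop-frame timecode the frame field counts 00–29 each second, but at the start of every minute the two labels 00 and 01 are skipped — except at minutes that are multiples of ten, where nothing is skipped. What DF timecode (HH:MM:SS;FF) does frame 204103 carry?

01:53:30;07

Each 10-minute DF block holds 10 × 60 × 30 − 9 × 2 = 17982 frames. 204103 ÷ 17982 → 11 full blocks, remainder 6301.
Within the partial block the first minute is 1800 frames and each further minute 1798, so 3 further minute boundaries passed. Total skipped labels = 18 × 11 + 2 × 3 = 204.
Non-drop label index = 204103 + 204 = 204307; at 30 labels/s that is 01:53:30:07, i.e. DF 01:53:30;07.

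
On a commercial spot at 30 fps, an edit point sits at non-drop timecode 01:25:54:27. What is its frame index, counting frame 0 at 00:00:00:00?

frame 154647

Total seconds to the label: (1 × 3600 + 25 × 60 + 54) = 5154.
Frame index = 5154 × 30 + 27 = 154647.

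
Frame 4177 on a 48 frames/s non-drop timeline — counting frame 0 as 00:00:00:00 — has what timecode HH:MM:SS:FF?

00:01:27:01

4177 ÷ 48 = 87 full seconds, remainder 1 frame.
87 s = 0 h 1 min 27 s.
Timecode: 00:01:27:01.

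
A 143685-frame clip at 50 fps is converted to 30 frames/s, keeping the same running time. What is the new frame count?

86211 frames

Target frames = source frames × (target rate / source rate) = 143685 × (30)/(50) = 143685 × 3/5 = 86211.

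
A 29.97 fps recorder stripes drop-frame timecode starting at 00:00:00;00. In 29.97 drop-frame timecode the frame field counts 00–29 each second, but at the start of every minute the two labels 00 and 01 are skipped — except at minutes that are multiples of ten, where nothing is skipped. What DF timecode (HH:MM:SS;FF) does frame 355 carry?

00:00:11;25

Ten DF minutes hold 17982 frames, so frame 355 lies in block 0 (frames 0–17981) with 355 frames into that block.
The block's first minute is 1800 frames and the rest 1798 each; 355 frames reaches minute 0, so 0 × 18 + 0 × 2 = 0 labels have been skipped so far.
Adding those back, label number 355 + 0 = 355 at 30 labels/s is 11 s + 25 f = 0 h 0 min 11 s frame 25, i.e. 00:00:11;25.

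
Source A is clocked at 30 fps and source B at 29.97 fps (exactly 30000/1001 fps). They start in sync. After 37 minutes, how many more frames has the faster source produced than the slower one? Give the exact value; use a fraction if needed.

37 min = 2220 s.
A emits 30 × 2220 = 66600 frames; B emits 30000/1001 × 2220 = 66600000/1001.
Difference = 66600/1001 frames (≈ 66.5335); B is behind A.

66600/1001 frames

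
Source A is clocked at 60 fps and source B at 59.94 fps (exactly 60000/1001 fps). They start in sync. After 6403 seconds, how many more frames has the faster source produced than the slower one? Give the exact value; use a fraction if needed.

A emits 60 × 6403 = 384180 frames; B emits 60000/1001 × 6403 = 384180000/1001.
Difference = 384180/1001 frames (≈ 383.7962); B is behind A.

384180/1001 frames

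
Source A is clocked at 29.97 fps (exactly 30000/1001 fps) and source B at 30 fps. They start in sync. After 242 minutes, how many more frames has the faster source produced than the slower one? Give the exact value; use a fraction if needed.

39600/91 frames

242 min = 14520 s.
A emits 30000/1001 × 14520 = 39600000/91 frames; B emits 30 × 14520 = 435600.
Difference = 39600/91 frames (≈ 435.1648); B is ahead of A.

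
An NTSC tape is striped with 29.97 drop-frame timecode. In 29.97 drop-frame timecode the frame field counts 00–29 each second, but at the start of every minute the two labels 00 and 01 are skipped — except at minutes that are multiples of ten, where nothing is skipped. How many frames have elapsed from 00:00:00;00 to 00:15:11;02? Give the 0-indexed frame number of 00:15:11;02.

27304

As if non-drop at 30 labels/s: (0 × 3600 + 15 × 60 + 11) × 30 + 2 = 27332.
Minute boundaries passed: 15; those not divisible by 10: 15 − 1 = 14; dropped labels = 2 × 14 = 28.
Actual frame index = 27332 − 28 = 27304.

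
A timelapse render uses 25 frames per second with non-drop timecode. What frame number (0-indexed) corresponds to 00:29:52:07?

Total seconds to the label: (0 × 3600 + 29 × 60 + 52) = 1792.
Frame index = 1792 × 25 + 7 = 44807.

frame 44807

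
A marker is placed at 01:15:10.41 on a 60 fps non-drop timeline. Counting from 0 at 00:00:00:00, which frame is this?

Total seconds to the label: (1 × 3600 + 15 × 60 + 10) = 4510.
Frame index = 4510 × 60 + 41 = 270641.

frame 270641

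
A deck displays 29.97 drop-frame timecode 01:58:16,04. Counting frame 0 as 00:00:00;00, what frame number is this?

Complete 10-minute blocks: 11, each 17982 frames → 197802.
Remaining 8 whole minutes in the current block: 1800 + 7 × 1798 = 14386 frames.
Within the current minute: 16 × 30 + 4 − 2 = 482 (labels ;00/;01 skipped at this minute). Total = 197802 + 14386 + 482 = 212670.

212670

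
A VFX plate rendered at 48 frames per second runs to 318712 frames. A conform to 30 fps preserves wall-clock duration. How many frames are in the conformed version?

Target frames = source frames × (target rate / source rate) = 318712 × (30)/(48) = 318712 × 5/8 = 199195.

199195 frames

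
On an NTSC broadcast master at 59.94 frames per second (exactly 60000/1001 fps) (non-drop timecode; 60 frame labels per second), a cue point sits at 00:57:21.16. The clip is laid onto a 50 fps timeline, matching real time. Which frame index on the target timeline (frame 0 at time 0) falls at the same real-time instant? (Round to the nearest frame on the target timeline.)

frame 172235

Source frame index: (0×3600 + 57×60 + 21) × 60 + 16 = 206476.
Real time: 206476 / (60000/1001) = 51670619/15000 s.
Target frame: (51670619/15000) × (50) = 51670619/300 ≈ 172235.397 → 172235.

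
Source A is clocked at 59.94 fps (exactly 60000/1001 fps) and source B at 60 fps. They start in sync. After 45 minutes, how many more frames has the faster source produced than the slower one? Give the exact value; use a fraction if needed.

162000/1001 frames

45 min = 2700 s.
A emits 60000/1001 × 2700 = 162000000/1001 frames; B emits 60 × 2700 = 162000.
Difference = 162000/1001 frames (≈ 161.8382); B is ahead of A.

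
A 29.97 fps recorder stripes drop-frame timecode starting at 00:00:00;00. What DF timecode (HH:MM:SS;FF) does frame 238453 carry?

Ten DF minutes hold 17982 frames, so frame 238453 lies in block 13 (frames 233766–251747) with 4687 frames into that block.
The block's first minute is 1800 frames and the rest 1798 each; 4687 frames reaches minute 2, so 13 × 18 + 2 × 2 = 238 labels have been skipped so far.
Adding those back, label number 238453 + 238 = 238691 at 30 labels/s is 7956 s + 11 f = 2 h 12 min 36 s frame 11, i.e. 02:12:36;11.

02:12:36;11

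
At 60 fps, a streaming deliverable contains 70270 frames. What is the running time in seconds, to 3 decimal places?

1171.167 seconds

Running time = 70270 × 1/60 = 7027/6 s ≈ 1171.167 s.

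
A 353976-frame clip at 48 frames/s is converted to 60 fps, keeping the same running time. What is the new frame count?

Target frames = source frames × (target rate / source rate) = 353976 × (60)/(48) = 353976 × 5/4 = 442470.

442470 frames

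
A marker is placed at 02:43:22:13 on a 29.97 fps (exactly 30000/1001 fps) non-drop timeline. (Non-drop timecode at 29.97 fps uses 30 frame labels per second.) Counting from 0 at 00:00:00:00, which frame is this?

Total seconds to the label: (2 × 3600 + 43 × 60 + 22) = 9802.
Frame index = 9802 × 30 + 13 = 294073.

294073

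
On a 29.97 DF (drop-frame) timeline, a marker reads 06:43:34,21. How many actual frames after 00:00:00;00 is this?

725715

Complete 10-minute blocks: 40, each 17982 frames → 719280.
Remaining 3 whole minutes in the current block: 1800 + 2 × 1798 = 5396 frames.
Within the current minute: 34 × 30 + 21 − 2 = 1039 (labels ;00/;01 skipped at this minute). Total = 719280 + 5396 + 1039 = 725715.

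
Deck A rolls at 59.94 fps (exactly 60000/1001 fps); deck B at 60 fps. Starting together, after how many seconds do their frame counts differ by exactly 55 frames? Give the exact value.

The gap grows by |60 − 60000/1001| = 60/1001 frames per second.
Time for a 55-frame gap: 55 ÷ (60/1001) = 11011/12 s.

11011/12 seconds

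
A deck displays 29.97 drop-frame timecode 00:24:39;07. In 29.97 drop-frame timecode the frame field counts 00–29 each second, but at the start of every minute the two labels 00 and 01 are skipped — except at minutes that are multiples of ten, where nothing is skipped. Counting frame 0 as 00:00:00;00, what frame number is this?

44333

As if non-drop at 30 labels/s: (0 × 3600 + 24 × 60 + 39) × 30 + 7 = 44377.
Minute boundaries passed: 24; those not divisible by 10: 24 − 2 = 22; dropped labels = 2 × 22 = 44.
Actual frame index = 44377 − 44 = 44333.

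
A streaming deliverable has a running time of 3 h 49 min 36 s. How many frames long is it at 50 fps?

3 h 49 min 36 s = 13776 s.
Frames = 13776 × 50 = 688800.

688800 frames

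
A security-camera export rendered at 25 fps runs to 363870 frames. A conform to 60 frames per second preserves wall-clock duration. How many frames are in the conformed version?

Target frames = source frames × (target rate / source rate) = 363870 × (60)/(25) = 363870 × 12/5 = 873288.

873288 frames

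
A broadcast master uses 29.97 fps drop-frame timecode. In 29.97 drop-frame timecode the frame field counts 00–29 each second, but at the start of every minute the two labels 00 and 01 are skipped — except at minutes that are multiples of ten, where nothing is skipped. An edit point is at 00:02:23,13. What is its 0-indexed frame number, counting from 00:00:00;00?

4299

As if non-drop at 30 labels/s: (0 × 3600 + 2 × 60 + 23) × 30 + 13 = 4303.
Minute boundaries passed: 2; those not divisible by 10: 2 − 0 = 2; dropped labels = 2 × 2 = 4.
Actual frame index = 4303 − 4 = 4299.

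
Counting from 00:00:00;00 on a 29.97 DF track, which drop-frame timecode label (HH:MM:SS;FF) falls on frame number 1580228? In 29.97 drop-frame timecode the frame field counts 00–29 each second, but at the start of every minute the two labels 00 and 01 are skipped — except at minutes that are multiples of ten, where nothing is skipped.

14:38:47;00

Ten DF minutes hold 17982 frames, so frame 1580228 lies in block 87 (frames 1564434–1582415) with 15794 frames into that block.
The block's first minute is 1800 frames and the rest 1798 each; 15794 frames reaches minute 8, so 87 × 18 + 8 × 2 = 1582 labels have been skipped so far.
Adding those back, label number 1580228 + 1582 = 1581810 at 30 labels/s is 52727 s + 0 f = 14 h 38 min 47 s frame 0, i.e. 14:38:47;00.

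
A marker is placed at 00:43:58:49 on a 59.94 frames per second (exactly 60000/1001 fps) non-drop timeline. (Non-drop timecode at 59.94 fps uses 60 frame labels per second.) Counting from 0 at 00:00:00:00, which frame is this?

158329

Total seconds to the label: (0 × 3600 + 43 × 60 + 58) = 2638.
Frame index = 2638 × 60 + 49 = 158329.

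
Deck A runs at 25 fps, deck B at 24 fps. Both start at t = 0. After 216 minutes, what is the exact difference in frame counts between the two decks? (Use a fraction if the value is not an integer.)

216 min = 12960 s.
A emits 25 × 12960 = 324000 frames; B emits 24 × 12960 = 311040.
Difference = 12960 frames; B is behind A.

12960 frames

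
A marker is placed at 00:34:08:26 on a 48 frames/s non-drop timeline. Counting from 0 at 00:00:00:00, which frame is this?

98330

Total seconds to the label: (0 × 3600 + 34 × 60 + 8) = 2048.
Frame index = 2048 × 48 + 26 = 98330.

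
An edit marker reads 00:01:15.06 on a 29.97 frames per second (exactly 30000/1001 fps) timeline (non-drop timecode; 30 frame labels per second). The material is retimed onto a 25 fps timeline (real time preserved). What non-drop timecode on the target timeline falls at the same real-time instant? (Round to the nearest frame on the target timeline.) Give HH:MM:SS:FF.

Source frame index: (0×3600 + 1×60 + 15) × 30 + 6 = 2256.
Real time: 2256 / (30000/1001) = 47047/625 s.
Target frame: (47047/625) × (25) = 47047/25 ≈ 1881.880 → 1882.
At 25 labels/s: frame 1882 → 00:01:15:07.

00:01:15:07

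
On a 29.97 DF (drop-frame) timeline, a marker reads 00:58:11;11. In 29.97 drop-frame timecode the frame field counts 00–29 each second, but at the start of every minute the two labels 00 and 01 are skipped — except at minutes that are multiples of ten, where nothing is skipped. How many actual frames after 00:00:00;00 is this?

104635

Complete 10-minute blocks: 5, each 17982 frames → 89910.
Remaining 8 whole minutes in the current block: 1800 + 7 × 1798 = 14386 frames.
Within the current minute: 11 × 30 + 11 − 2 = 339 (labels ;00/;01 skipped at this minute). Total = 89910 + 14386 + 339 = 104635.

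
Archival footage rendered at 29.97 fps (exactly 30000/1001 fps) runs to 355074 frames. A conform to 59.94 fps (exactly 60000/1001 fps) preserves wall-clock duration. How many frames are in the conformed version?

Target frames = source frames × (target rate / source rate) = 355074 × (60000/1001)/(30000/1001) = 355074 × 2 = 710148.

710148 frames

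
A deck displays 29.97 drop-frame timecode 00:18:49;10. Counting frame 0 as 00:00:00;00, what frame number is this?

33846

Complete 10-minute blocks: 1, each 17982 frames → 17982.
Remaining 8 whole minutes in the current block: 1800 + 7 × 1798 = 14386 frames.
Within the current minute: 49 × 30 + 10 − 2 = 1478 (labels ;00/;01 skipped at this minute). Total = 17982 + 14386 + 1478 = 33846.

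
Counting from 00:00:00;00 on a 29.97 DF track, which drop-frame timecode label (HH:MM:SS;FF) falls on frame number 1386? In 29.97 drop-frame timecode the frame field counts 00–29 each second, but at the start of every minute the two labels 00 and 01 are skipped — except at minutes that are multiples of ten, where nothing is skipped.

Each 10-minute DF block holds 10 × 60 × 30 − 9 × 2 = 17982 frames. 1386 ÷ 17982 → 0 full blocks, remainder 1386.
Within the partial block the first minute is 1800 frames and each further minute 1798, so 0 further minute boundaries passed. Total skipped labels = 18 × 0 + 2 × 0 = 0.
Non-drop label index = 1386 + 0 = 1386; at 30 labels/s that is 00:00:46:06, i.e. DF 00:00:46;06.

00:00:46;06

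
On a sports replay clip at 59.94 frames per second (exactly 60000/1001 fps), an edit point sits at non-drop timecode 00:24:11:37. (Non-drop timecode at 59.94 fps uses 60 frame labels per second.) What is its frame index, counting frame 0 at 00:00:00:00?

Total seconds to the label: (0 × 3600 + 24 × 60 + 11) = 1451.
Frame index = 1451 × 60 + 37 = 87097.

87097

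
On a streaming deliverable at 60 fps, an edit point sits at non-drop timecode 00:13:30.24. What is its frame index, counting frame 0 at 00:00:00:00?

48624

Total seconds to the label: (0 × 3600 + 13 × 60 + 30) = 810.
Frame index = 810 × 60 + 24 = 48624.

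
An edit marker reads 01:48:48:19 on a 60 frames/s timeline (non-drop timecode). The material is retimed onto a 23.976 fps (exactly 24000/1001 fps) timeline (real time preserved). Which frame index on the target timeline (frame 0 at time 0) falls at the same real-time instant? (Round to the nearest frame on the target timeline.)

Source frame index: (1×3600 + 48×60 + 48) × 60 + 19 = 391699.
Real time: 391699 / (60) = 391699/60 s.
Target frame: (391699/60) × (24000/1001) = 2034800/13 ≈ 156523.077 → 156523.

frame 156523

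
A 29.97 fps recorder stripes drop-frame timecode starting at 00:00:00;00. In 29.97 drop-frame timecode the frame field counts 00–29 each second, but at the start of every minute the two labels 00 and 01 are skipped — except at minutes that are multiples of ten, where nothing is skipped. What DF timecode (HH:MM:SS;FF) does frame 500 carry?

00:00:16;20

Each 10-minute DF block holds 10 × 60 × 30 − 9 × 2 = 17982 frames. 500 ÷ 17982 → 0 full blocks, remainder 500.
Within the partial block the first minute is 1800 frames and each further minute 1798, so 0 further minute boundaries passed. Total skipped labels = 18 × 0 + 2 × 0 = 0.
Non-drop label index = 500 + 0 = 500; at 30 labels/s that is 00:00:16:20, i.e. DF 00:00:16;20.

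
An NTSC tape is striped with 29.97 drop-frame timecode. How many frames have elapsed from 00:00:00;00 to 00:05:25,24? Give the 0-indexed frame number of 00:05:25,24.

9764

As if non-drop at 30 labels/s: (0 × 3600 + 5 × 60 + 25) × 30 + 24 = 9774.
Minute boundaries passed: 5; those not divisible by 10: 5 − 0 = 5; dropped labels = 2 × 5 = 10.
Actual frame index = 9774 − 10 = 9764.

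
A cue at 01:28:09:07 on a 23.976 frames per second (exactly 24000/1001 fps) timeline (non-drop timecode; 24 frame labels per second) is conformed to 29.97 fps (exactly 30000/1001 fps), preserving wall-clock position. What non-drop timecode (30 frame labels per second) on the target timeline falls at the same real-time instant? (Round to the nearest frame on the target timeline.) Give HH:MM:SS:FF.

01:28:09:09

Source frame index: (1×3600 + 28×60 + 9) × 24 + 7 = 126943.
Real time: 126943 / (24000/1001) = 127069943/24000 s.
Target frame: (127069943/24000) × (30000/1001) = 634715/4 ≈ 158678.750 → 158679.
At 30 labels/s: frame 158679 → 01:28:09:09.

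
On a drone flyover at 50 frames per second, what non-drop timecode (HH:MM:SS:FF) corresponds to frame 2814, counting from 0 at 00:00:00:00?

00:00:56:14

2814 ÷ 50 = 56 full seconds, remainder 14 frames.
56 s = 0 h 0 min 56 s.
Timecode: 00:00:56:14.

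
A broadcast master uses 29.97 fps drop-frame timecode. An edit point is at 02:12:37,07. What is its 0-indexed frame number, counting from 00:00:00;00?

238479

As if non-drop at 30 labels/s: (2 × 3600 + 12 × 60 + 37) × 30 + 7 = 238717.
Minute boundaries passed: 132; those not divisible by 10: 132 − 13 = 119; dropped labels = 2 × 119 = 238.
Actual frame index = 238717 − 238 = 238479.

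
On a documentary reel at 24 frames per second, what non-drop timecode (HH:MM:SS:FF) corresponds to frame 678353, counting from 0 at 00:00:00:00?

07:51:04:17

678353 ÷ 24 = 28264 full seconds, remainder 17 frames.
28264 s = 7 h 51 min 4 s.
Timecode: 07:51:04:17.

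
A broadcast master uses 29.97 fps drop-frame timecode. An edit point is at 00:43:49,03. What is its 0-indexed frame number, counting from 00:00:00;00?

78795

As if non-drop at 30 labels/s: (0 × 3600 + 43 × 60 + 49) × 30 + 3 = 78873.
Minute boundaries passed: 43; those not divisible by 10: 43 − 4 = 39; dropped labels = 2 × 39 = 78.
Actual frame index = 78873 − 78 = 78795.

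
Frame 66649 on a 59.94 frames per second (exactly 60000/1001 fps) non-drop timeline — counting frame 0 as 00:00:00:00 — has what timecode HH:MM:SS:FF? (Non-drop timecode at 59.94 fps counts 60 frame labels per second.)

66649 ÷ 60 = 1110 full seconds, remainder 49 frames.
1110 s = 0 h 18 min 30 s.
Timecode: 00:18:30:49.

00:18:30:49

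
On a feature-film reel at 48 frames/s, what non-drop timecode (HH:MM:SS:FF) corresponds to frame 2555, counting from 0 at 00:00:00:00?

00:00:53:11

2555 ÷ 48 = 53 full seconds, remainder 11 frames.
53 s = 0 h 0 min 53 s.
Timecode: 00:00:53:11.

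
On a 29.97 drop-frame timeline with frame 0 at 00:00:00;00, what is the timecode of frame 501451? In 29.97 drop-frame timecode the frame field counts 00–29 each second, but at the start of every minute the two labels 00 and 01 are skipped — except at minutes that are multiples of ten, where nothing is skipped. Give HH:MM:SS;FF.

04:38:51;23

Ten DF minutes hold 17982 frames, so frame 501451 lies in block 27 (frames 485514–503495) with 15937 frames into that block.
The block's first minute is 1800 frames and the rest 1798 each; 15937 frames reaches minute 8, so 27 × 18 + 8 × 2 = 502 labels have been skipped so far.
Adding those back, label number 501451 + 502 = 501953 at 30 labels/s is 16731 s + 23 f = 4 h 38 min 51 s frame 23, i.e. 04:38:51;23.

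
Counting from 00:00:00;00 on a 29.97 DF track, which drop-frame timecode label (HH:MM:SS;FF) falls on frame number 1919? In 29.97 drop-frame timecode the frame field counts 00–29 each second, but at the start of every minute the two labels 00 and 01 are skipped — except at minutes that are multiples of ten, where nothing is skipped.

Ten DF minutes hold 17982 frames, so frame 1919 lies in block 0 (frames 0–17981) with 1919 frames into that block.
The block's first minute is 1800 frames and the rest 1798 each; 1919 frames reaches minute 1, so 0 × 18 + 1 × 2 = 2 labels have been skipped so far.
Adding those back, label number 1919 + 2 = 1921 at 30 labels/s is 64 s + 1 f = 0 h 1 min 4 s frame 1, i.e. 00:01:04;01.

00:01:04;01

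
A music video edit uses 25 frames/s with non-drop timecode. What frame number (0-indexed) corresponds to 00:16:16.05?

Total seconds to the label: (0 × 3600 + 16 × 60 + 16) = 976.
Frame index = 976 × 25 + 5 = 24405.

24405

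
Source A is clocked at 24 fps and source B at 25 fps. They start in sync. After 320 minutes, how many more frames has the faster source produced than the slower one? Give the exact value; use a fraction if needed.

19200 frames

320 min = 19200 s.
A emits 24 × 19200 = 460800 frames; B emits 25 × 19200 = 480000.
Difference = 19200 frames; B is ahead of A.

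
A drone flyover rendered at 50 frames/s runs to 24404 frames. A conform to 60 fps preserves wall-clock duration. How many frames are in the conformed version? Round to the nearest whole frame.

Frames at target rate = 24404 × (60) / (50) = 146424/5 ≈ 29284.800.
Nearest whole frame: 29285.

29285 frames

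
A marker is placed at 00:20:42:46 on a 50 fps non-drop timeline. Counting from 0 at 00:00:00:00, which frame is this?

Total seconds to the label: (0 × 3600 + 20 × 60 + 42) = 1242.
Frame index = 1242 × 50 + 46 = 62146.

frame 62146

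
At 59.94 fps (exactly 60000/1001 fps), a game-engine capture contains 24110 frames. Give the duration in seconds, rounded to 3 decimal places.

402.235 seconds

Running time = 24110 × 1001/60000 = 2413411/6000 s ≈ 402.235 s.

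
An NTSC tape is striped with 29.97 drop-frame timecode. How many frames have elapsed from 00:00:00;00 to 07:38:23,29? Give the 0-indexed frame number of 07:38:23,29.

824293

Complete 10-minute blocks: 45, each 17982 frames → 809190.
Remaining 8 whole minutes in the current block: 1800 + 7 × 1798 = 14386 frames.
Within the current minute: 23 × 30 + 29 − 2 = 717 (labels ;00/;01 skipped at this minute). Total = 809190 + 14386 + 717 = 824293.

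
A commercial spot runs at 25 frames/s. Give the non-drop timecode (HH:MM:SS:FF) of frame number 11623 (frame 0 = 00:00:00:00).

00:07:44:23

11623 ÷ 25 = 464 full seconds, remainder 23 frames.
464 s = 0 h 7 min 44 s.
Timecode: 00:07:44:23.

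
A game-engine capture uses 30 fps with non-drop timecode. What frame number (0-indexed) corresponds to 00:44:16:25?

Total seconds to the label: (0 × 3600 + 44 × 60 + 16) = 2656.
Frame index = 2656 × 30 + 25 = 79705.

frame 79705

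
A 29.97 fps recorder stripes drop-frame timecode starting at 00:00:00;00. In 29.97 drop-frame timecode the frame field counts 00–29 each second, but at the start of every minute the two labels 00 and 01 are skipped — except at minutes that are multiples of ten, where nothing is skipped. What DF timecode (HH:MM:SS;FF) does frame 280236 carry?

02:35:50;16

Each 10-minute DF block holds 10 × 60 × 30 − 9 × 2 = 17982 frames. 280236 ÷ 17982 → 15 full blocks, remainder 10506.
Within the partial block the first minute is 1800 frames and each further minute 1798, so 5 further minute boundaries passed. Total skipped labels = 18 × 15 + 2 × 5 = 280.
Non-drop label index = 280236 + 280 = 280516; at 30 labels/s that is 02:35:50:16, i.e. DF 02:35:50;16.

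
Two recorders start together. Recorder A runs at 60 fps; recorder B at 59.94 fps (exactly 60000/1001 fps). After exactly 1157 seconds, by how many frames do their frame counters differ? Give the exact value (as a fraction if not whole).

A emits 60 × 1157 = 69420 frames; B emits 60000/1001 × 1157 = 5340000/77.
Difference = 5340/77 frames (≈ 69.3506); B is behind A.

5340/77 frames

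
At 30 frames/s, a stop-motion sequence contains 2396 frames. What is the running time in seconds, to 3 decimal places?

Running time = 2396 × 1/30 = 1198/15 s ≈ 79.867 s.

79.867 seconds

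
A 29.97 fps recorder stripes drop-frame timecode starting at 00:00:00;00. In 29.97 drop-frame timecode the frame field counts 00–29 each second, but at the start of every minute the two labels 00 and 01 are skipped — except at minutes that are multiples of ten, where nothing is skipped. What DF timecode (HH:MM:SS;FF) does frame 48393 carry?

00:26:54;21

Ten DF minutes hold 17982 frames, so frame 48393 lies in block 2 (frames 35964–53945) with 12429 frames into that block.
The block's first minute is 1800 frames and the rest 1798 each; 12429 frames reaches minute 6, so 2 × 18 + 6 × 2 = 48 labels have been skipped so far.
Adding those back, label number 48393 + 48 = 48441 at 30 labels/s is 1614 s + 21 f = 0 h 26 min 54 s frame 21, i.e. 00:26:54;21.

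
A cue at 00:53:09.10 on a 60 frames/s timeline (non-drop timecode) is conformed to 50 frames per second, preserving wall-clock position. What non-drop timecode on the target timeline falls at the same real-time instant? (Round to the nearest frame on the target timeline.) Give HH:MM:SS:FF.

Source frame index: (0×3600 + 53×60 + 9) × 60 + 10 = 191350.
Real time: 191350 / (60) = 19135/6 s.
Target frame: (19135/6) × (50) = 478375/3 ≈ 159458.333 → 159458.
At 50 labels/s: frame 159458 → 00:53:09:08.

00:53:09:08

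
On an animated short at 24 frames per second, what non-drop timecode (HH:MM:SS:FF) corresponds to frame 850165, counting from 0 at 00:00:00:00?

09:50:23:13

850165 ÷ 24 = 35423 full seconds, remainder 13 frames.
35423 s = 9 h 50 min 23 s.
Timecode: 09:50:23:13.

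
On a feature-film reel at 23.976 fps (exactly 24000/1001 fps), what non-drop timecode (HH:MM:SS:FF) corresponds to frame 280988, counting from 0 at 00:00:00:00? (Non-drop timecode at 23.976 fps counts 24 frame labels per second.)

280988 ÷ 24 = 11707 full seconds, remainder 20 frames.
11707 s = 3 h 15 min 7 s.
Timecode: 03:15:07:20.

03:15:07:20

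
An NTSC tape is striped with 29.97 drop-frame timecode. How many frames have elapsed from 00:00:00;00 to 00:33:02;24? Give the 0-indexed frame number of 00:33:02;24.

59424

As if non-drop at 30 labels/s: (0 × 3600 + 33 × 60 + 2) × 30 + 24 = 59484.
Minute boundaries passed: 33; those not divisible by 10: 33 − 3 = 30; dropped labels = 2 × 30 = 60.
Actual frame index = 59484 − 60 = 59424.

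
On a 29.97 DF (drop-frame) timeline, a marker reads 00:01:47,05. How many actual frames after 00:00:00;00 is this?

3213

Complete 10-minute blocks: 0, each 17982 frames → 0.
Remaining 1 whole minute in the current block: 1800 + 0 × 1798 = 1800 frames.
Within the current minute: 47 × 30 + 5 − 2 = 1413 (labels ;00/;01 skipped at this minute). Total = 0 + 1800 + 1413 = 3213.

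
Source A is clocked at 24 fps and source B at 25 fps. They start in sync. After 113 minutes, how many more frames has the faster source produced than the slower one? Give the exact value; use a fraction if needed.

113 min = 6780 s.
A emits 24 × 6780 = 162720 frames; B emits 25 × 6780 = 169500.
Difference = 6780 frames; B is ahead of A.

6780 frames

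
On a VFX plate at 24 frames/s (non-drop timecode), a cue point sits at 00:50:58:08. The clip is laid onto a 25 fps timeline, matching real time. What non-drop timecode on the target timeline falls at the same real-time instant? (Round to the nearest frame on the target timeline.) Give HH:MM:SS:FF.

00:50:58:08

Source frame index: (0×3600 + 50×60 + 58) × 24 + 8 = 73400.
Real time: 73400 / (24) = 9175/3 s.
Target frame: (9175/3) × (25) = 229375/3 ≈ 76458.333 → 76458.
At 25 labels/s: frame 76458 → 00:50:58:08.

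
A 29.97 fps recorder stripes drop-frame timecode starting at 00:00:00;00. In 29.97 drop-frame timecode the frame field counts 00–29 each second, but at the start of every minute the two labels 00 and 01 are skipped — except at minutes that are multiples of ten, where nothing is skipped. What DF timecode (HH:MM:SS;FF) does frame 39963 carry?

00:22:13;13

Ten DF minutes hold 17982 frames, so frame 39963 lies in block 2 (frames 35964–53945) with 3999 frames into that block.
The block's first minute is 1800 frames and the rest 1798 each; 3999 frames reaches minute 2, so 2 × 18 + 2 × 2 = 40 labels have been skipped so far.
Adding those back, label number 39963 + 40 = 40003 at 30 labels/s is 1333 s + 13 f = 0 h 22 min 13 s frame 13, i.e. 00:22:13;13.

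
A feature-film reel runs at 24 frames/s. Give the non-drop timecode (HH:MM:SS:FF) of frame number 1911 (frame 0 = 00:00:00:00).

00:01:19:15

1911 ÷ 24 = 79 full seconds, remainder 15 frames.
79 s = 0 h 1 min 19 s.
Timecode: 00:01:19:15.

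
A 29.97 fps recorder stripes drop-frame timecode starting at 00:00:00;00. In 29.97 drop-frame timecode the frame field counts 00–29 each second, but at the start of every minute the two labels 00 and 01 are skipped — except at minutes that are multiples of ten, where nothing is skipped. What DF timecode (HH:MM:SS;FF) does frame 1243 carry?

Ten DF minutes hold 17982 frames, so frame 1243 lies in block 0 (frames 0–17981) with 1243 frames into that block.
The block's first minute is 1800 frames and the rest 1798 each; 1243 frames reaches minute 0, so 0 × 18 + 0 × 2 = 0 labels have been skipped so far.
Adding those back, label number 1243 + 0 = 1243 at 30 labels/s is 41 s + 13 f = 0 h 0 min 41 s frame 13, i.e. 00:00:41;13.

00:00:41;13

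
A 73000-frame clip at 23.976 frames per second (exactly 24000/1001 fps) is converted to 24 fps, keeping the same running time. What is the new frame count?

73073 frames

Target frames = source frames × (target rate / source rate) = 73000 × (24)/(24000/1001) = 73000 × 1001/1000 = 73073.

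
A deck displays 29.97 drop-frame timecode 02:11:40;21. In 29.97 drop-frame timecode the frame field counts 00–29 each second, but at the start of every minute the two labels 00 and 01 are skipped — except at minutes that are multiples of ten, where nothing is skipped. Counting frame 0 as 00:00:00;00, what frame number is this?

Complete 10-minute blocks: 13, each 17982 frames → 233766.
Remaining 1 whole minute in the current block: 1800 + 0 × 1798 = 1800 frames.
Within the current minute: 40 × 30 + 21 − 2 = 1219 (labels ;00/;01 skipped at this minute). Total = 233766 + 1800 + 1219 = 236785.

236785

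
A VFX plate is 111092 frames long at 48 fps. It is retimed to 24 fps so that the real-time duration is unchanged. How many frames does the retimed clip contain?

Target frames = source frames × (target rate / source rate) = 111092 × (24)/(48) = 111092 × 1/2 = 55546.

55546 frames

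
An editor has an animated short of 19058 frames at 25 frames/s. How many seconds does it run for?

Running time = 19058 / (25) = 762.32 s.

762.32 seconds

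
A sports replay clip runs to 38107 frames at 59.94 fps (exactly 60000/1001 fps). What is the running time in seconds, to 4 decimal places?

635.7518 seconds

Running time = 38107 × 1001/60000 = 38145107/60000 s ≈ 635.7518 s.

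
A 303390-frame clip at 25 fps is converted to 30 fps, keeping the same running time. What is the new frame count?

Target frames = source frames × (target rate / source rate) = 303390 × (30)/(25) = 303390 × 6/5 = 364068.

364068 frames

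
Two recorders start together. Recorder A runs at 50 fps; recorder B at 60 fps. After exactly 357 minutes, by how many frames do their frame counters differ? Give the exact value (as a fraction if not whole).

214200 frames

357 min = 21420 s.
A emits 50 × 21420 = 1071000 frames; B emits 60 × 21420 = 1285200.
Difference = 214200 frames; B is ahead of A.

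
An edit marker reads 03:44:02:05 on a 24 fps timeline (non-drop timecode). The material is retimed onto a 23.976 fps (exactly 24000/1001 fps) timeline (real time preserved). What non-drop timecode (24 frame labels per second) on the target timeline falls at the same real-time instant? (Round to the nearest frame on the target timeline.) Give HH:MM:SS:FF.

03:43:48:19

Source frame index: (3×3600 + 44×60 + 2) × 24 + 5 = 322613.
Real time: 322613 / (24) = 322613/24 s.
Target frame: (322613/24) × (24000/1001) = 322613000/1001 ≈ 322290.709 → 322291.
At 24 labels/s: frame 322291 → 03:43:48:19.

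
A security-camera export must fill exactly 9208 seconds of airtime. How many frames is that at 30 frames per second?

276240 frames

Frames = 9208 × 30 = 276240.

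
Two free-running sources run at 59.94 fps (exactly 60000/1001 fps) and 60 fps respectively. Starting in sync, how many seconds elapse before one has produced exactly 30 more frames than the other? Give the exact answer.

The gap grows by |60 − 60000/1001| = 60/1001 frames per second.
Time for a 30-frame gap: 30 ÷ (60/1001) = 500.5 s.

500.5 seconds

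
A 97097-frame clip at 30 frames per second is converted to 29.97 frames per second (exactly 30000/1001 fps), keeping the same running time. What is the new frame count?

Target frames = source frames × (target rate / source rate) = 97097 × (30000/1001)/(30) = 97097 × 1000/1001 = 97000.

97000 frames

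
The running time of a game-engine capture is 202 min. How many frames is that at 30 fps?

202 min = 12120 s.
Frames = 12120 × 30 = 363600.

363600 frames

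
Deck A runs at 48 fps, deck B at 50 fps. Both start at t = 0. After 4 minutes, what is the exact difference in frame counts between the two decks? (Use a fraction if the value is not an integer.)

4 min = 240 s.
A emits 48 × 240 = 11520 frames; B emits 50 × 240 = 12000.
Difference = 480 frames; B is ahead of A.

480 frames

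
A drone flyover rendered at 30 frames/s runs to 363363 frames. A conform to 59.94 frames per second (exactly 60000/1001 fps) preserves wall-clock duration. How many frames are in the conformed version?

Target frames = source frames × (target rate / source rate) = 363363 × (60000/1001)/(30) = 363363 × 2000/1001 = 726000.

726000 frames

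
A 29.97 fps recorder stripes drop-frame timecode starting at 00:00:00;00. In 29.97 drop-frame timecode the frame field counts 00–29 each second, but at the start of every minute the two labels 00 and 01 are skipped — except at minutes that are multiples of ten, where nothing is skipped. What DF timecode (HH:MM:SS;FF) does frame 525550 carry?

04:52:15;26

Ten DF minutes hold 17982 frames, so frame 525550 lies in block 29 (frames 521478–539459) with 4072 frames into that block.
The block's first minute is 1800 frames and the rest 1798 each; 4072 frames reaches minute 2, so 29 × 18 + 2 × 2 = 526 labels have been skipped so far.
Adding those back, label number 525550 + 526 = 526076 at 30 labels/s is 17535 s + 26 f = 4 h 52 min 15 s frame 26, i.e. 04:52:15;26.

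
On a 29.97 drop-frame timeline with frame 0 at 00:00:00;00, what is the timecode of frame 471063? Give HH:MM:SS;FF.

04:21:57;23

Ten DF minutes hold 17982 frames, so frame 471063 lies in block 26 (frames 467532–485513) with 3531 frames into that block.
The block's first minute is 1800 frames and the rest 1798 each; 3531 frames reaches minute 1, so 26 × 18 + 1 × 2 = 470 labels have been skipped so far.
Adding those back, label number 471063 + 470 = 471533 at 30 labels/s is 15717 s + 23 f = 4 h 21 min 57 s frame 23, i.e. 04:21:57;23.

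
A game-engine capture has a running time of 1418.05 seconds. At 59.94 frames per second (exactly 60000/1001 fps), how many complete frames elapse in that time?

84998 frames

Frames = 1418.05 × 60000/1001 = 85083000/1001 ≈ 84998.0020.
Complete frames: 84998.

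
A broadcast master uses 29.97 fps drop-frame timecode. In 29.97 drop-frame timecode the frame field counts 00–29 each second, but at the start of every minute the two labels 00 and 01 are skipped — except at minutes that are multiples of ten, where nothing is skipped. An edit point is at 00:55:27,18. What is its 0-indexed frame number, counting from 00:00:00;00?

Complete 10-minute blocks: 5, each 17982 frames → 89910.
Remaining 5 whole minutes in the current block: 1800 + 4 × 1798 = 8992 frames.
Within the current minute: 27 × 30 + 18 − 2 = 826 (labels ;00/;01 skipped at this minute). Total = 89910 + 8992 + 826 = 99728.

99728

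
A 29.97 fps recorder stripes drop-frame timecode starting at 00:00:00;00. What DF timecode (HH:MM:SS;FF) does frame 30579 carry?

00:17:00;11

Each 10-minute DF block holds 10 × 60 × 30 − 9 × 2 = 17982 frames. 30579 ÷ 17982 → 1 full block, remainder 12597.
Within the partial block the first minute is 1800 frames and each further minute 1798, so 7 further minute boundaries passed. Total skipped labels = 18 × 1 + 2 × 7 = 32.
Non-drop label index = 30579 + 32 = 30611; at 30 labels/s that is 00:17:00:11, i.e. DF 00:17:00;11.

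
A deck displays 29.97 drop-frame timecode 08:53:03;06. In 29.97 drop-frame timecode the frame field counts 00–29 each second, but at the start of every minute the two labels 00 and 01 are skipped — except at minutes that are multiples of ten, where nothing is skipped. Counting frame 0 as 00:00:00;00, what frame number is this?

958536

Complete 10-minute blocks: 53, each 17982 frames → 953046.
Remaining 3 whole minutes in the current block: 1800 + 2 × 1798 = 5396 frames.
Within the current minute: 3 × 30 + 6 − 2 = 94 (labels ;00/;01 skipped at this minute). Total = 953046 + 5396 + 94 = 958536.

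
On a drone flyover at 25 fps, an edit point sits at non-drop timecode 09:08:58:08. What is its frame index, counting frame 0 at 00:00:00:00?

Total seconds to the label: (9 × 3600 + 8 × 60 + 58) = 32938.
Frame index = 32938 × 25 + 8 = 823458.

frame 823458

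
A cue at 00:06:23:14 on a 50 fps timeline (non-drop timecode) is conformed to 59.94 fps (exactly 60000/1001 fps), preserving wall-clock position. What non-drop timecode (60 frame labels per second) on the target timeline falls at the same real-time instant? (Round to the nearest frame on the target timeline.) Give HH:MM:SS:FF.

00:06:22:54

Source frame index: (0×3600 + 6×60 + 23) × 50 + 14 = 19164.
Real time: 19164 / (50) = 9582/25 s.
Target frame: (9582/25) × (60000/1001) = 22996800/1001 ≈ 22973.826 → 22974.
At 60 labels/s: frame 22974 → 00:06:22:54.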